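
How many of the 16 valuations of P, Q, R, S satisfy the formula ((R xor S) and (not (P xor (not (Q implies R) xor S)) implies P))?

P | Q | R | S || φ
F | F | F | F || F
F | F | F | T || T
F | F | T | F || F
F | F | T | T || F
F | T | F | F || F
F | T | F | T || F
F | T | T | F || F
F | T | T | T || F
T | F | F | F || F
T | F | F | T || T
T | F | T | F || T
T | F | T | T || F
T | T | F | F || F
T | T | F | T || T
T | T | T | F || T
T | T | T | T || F
The formula is true on 5 of the 16 rows.

5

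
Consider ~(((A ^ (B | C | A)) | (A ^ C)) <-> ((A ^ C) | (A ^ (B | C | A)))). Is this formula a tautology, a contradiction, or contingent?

A  B  C  |  φ
0  0  0  |  0
0  0  1  |  0
0  1  0  |  0
0  1  1  |  0
1  0  0  |  0
1  0  1  |  0
1  1  0  |  0
1  1  1  |  0
Every row is 0, so the formula is a contradiction.

contradiction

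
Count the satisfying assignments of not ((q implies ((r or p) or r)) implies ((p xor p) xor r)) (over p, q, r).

3

p | q | r || (r or p) | ((r or p) or r) | (q implies ((r or p) or r)) | (p xor p) | ((p xor p) xor r) | φ
T | T | T ||    T     |        T        |              T              |     F     |         T         | F
T | T | F ||    T     |        T        |              T              |     F     |         F         | T
T | F | T ||    T     |        T        |              T              |     F     |         T         | F
T | F | F ||    T     |        T        |              T              |     F     |         F         | T
F | T | T ||    T     |        T        |              T              |     F     |         T         | F
F | T | F ||    F     |        F        |              F              |     F     |         F         | F
F | F | T ||    T     |        T        |              T              |     F     |         T         | F
F | F | F ||    F     |        F        |              T              |     F     |         F         | T
The formula is true on 3 of the 8 rows.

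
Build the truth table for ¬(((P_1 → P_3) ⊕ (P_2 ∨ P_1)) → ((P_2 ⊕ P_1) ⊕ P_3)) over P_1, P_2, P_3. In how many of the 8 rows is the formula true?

2

P_1 | P_2 | P_3 || (P_1 → P_3) | (P_2 ∨ P_1) | ((P_1 → P_3) ⊕ (P_2 ∨ P_1)) | (P_2 ⊕ P_1) | ((P_2 ⊕ P_1) ⊕ P_3) | φ
 T  |  T  |  T  ||      T      |      T      |              F              |      F      |          T          | F
 T  |  T  |  F  ||      F      |      T      |              T              |      F      |          F          | T
 T  |  F  |  T  ||      T      |      T      |              F              |      T      |          F          | F
 T  |  F  |  F  ||      F      |      T      |              T              |      T      |          T          | F
 F  |  T  |  T  ||      T      |      T      |              F              |      T      |          F          | F
 F  |  T  |  F  ||      T      |      T      |              F              |      T      |          T          | F
 F  |  F  |  T  ||      T      |      F      |              T              |      F      |          T          | F
 F  |  F  |  F  ||      T      |      F      |              T              |      F      |          F          | T
The formula is true on 2 of the 8 rows.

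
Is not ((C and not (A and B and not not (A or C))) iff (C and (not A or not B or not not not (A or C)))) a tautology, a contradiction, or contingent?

contradiction

A | B | C || (A or C) | not (A or C) | not not (A or C) | not A | not B | not not not (A or C) | φ
T | T | T ||    T     |      F       |        T         |   F   |   F   |          F           | F
T | T | F ||    T     |      F       |        T         |   F   |   F   |          F           | F
T | F | T ||    T     |      F       |        T         |   F   |   T   |          F           | F
T | F | F ||    T     |      F       |        T         |   F   |   T   |          F           | F
F | T | T ||    T     |      F       |        T         |   T   |   F   |          F           | F
F | T | F ||    F     |      T       |        F         |   T   |   F   |          T           | F
F | F | T ||    T     |      F       |        T         |   T   |   T   |          F           | F
F | F | F ||    F     |      T       |        F         |   T   |   T   |          T           | F
Every row is F, so the formula is a contradiction.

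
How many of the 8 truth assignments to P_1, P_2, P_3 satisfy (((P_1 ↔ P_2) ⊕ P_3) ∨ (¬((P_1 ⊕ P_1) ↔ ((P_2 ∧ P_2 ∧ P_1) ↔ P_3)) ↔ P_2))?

7

 P_1    P_2    P_3   |  (P_1 ↔ P_2)  ((P_1 ↔ P_2) ⊕ P_3)  (P_1 ⊕ P_1)  (P_2 ∧ P_2 ∧ P_1)  ((P_2 ∧ P_2 ∧ P_1) ↔ P_3)    φ  
False  False  False  |      True             True            False           False                   True             True
False  False   True  |      True            False            False           False                  False             True
False   True  False  |     False            False            False           False                   True             True
False   True   True  |     False             True            False           False                  False             True
 True  False  False  |     False            False            False           False                   True            False
 True  False   True  |     False             True            False           False                  False             True
 True   True  False  |      True             True            False            True                  False             True
 True   True   True  |      True            False            False            True                   True             True
The formula is true on 7 of the 8 rows.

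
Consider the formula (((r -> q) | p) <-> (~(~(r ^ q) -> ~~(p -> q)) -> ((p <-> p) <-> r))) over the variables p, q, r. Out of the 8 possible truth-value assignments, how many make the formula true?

p  q  r  |  φ
0  0  0  |  1
0  0  1  |  0
0  1  0  |  1
0  1  1  |  1
1  0  0  |  0
1  0  1  |  1
1  1  0  |  1
1  1  1  |  1
The formula is true on 6 of the 8 rows.

6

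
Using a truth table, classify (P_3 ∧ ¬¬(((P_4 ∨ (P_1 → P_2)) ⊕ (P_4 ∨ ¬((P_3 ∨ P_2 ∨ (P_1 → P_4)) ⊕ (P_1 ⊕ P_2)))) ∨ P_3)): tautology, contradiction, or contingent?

P_1  P_2  P_3  P_4  |  (P_1 → P_2)  (P_4 ∨ (P_1 → P_2))  (P_1 → P_4)  (P_3 ∨ P_2 ∨ (P_1 → P_4))  (P_1 ⊕ P_2)  φ
 1    1    1    1   |       1                1                1                   1                   0       1
 1    1    1    0   |       1                1                0                   1                   0       1
 1    1    0    1   |       1                1                1                   1                   0       0
 1    1    0    0   |       1                1                0                   1                   0       0
 1    0    1    1   |       0                1                1                   1                   1       1
 1    0    1    0   |       0                0                0                   1                   1       1
 1    0    0    1   |       0                1                1                   1                   1       0
 1    0    0    0   |       0                0                0                   0                   1       0
 0    1    1    1   |       1                1                1                   1                   1       1
 0    1    1    0   |       1                1                1                   1                   1       1
 0    1    0    1   |       1                1                1                   1                   1       0
 0    1    0    0   |       1                1                1                   1                   1       0
 0    0    1    1   |       1                1                1                   1                   0       1
 0    0    1    0   |       1                1                1                   1                   0       1
 0    0    0    1   |       1                1                1                   1                   0       0
 0    0    0    0   |       1                1                1                   1                   0       0
8 of 16 rows are 1, so the formula is contingent.

contingent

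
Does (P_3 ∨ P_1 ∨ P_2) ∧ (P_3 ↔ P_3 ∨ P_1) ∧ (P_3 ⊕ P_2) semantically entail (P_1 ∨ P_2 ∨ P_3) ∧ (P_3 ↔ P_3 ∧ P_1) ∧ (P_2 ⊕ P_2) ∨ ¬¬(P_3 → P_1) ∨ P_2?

no

P_1 | P_2 | P_3 | φ | ψ
--- | --- | --- | - | -
 F  |  F  |  F  | F | T
 F  |  F  |  T  | T | F
 F  |  T  |  F  | T | T
 F  |  T  |  T  | F | T
 T  |  F  |  F  | F | T
 T  |  F  |  T  | T | T
 T  |  T  |  F  | F | T
 T  |  T  |  T  | F | T
At P_1=F, P_2=F, P_3=T we have φ true but ψ false, so φ does not entail ψ.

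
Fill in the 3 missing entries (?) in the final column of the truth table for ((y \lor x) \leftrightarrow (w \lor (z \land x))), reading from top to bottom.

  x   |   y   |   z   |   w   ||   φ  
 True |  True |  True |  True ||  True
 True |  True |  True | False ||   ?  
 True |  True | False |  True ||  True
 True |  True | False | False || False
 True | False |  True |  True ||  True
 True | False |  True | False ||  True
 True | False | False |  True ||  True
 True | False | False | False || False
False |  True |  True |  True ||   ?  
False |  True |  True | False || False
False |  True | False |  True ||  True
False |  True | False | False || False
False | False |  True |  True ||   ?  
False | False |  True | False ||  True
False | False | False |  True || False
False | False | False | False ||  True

True, True, False

Row x=True, y=True, z=True, w=False: (y \lor x) = True, (w \lor (z \land x)) = True, so the formula = True.
Row x=False, y=True, z=True, w=True: (y \lor x) = True, (w \lor (z \land x)) = True, so the formula = True.
Row x=False, y=False, z=True, w=True: (y \lor x) = False, (w \lor (z \land x)) = True, so the formula = False.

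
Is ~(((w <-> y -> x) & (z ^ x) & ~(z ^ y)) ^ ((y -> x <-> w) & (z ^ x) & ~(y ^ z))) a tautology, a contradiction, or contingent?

x  y  z  w  |  (y -> x)  (w <-> (y -> x))  (z ^ x)  (z ^ y)  ~(z ^ y)  ((y -> x) <-> w)  (y ^ z)  ~(y ^ z)  φ
F  F  F  F  |     T             F             F        F        T             F             F        T      T
F  F  F  T  |     T             T             F        F        T             T             F        T      T
F  F  T  F  |     T             F             T        T        F             F             T        F      T
F  F  T  T  |     T             T             T        T        F             T             T        F      T
F  T  F  F  |     F             T             F        T        F             T             T        F      T
F  T  F  T  |     F             F             F        T        F             F             T        F      T
F  T  T  F  |     F             T             T        F        T             T             F        T      T
F  T  T  T  |     F             F             T        F        T             F             F        T      T
T  F  F  F  |     T             F             T        F        T             F             F        T      T
T  F  F  T  |     T             T             T        F        T             T             F        T      T
T  F  T  F  |     T             F             F        T        F             F             T        F      T
T  F  T  T  |     T             T             F        T        F             T             T        F      T
T  T  F  F  |     T             F             T        T        F             F             T        F      T
T  T  F  T  |     T             T             T        T        F             T             T        F      T
T  T  T  F  |     T             F             F        F        T             F             F        T      T
T  T  T  T  |     T             T             F        F        T             T             F        T      T
Every row is T, so the formula is a tautology.

tautology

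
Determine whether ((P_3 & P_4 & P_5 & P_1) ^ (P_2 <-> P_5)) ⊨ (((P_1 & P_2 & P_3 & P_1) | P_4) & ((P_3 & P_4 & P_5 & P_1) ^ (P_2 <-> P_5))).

no

P_1 | P_2 | P_3 | P_4 | P_5 || φ | ψ
 T  |  T  |  T  |  T  |  T  || F | F
 T  |  T  |  T  |  T  |  F  || F | F
 T  |  T  |  T  |  F  |  T  || T | T
 T  |  T  |  T  |  F  |  F  || F | F
 T  |  T  |  F  |  T  |  T  || T | T
 T  |  T  |  F  |  T  |  F  || F | F
 T  |  T  |  F  |  F  |  T  || T | F
 T  |  T  |  F  |  F  |  F  || F | F
 T  |  F  |  T  |  T  |  T  || T | T
 T  |  F  |  T  |  T  |  F  || T | T
 T  |  F  |  T  |  F  |  T  || F | F
 T  |  F  |  T  |  F  |  F  || T | F
 T  |  F  |  F  |  T  |  T  || F | F
 T  |  F  |  F  |  T  |  F  || T | T
 T  |  F  |  F  |  F  |  T  || F | F
 T  |  F  |  F  |  F  |  F  || T | F
 F  |  T  |  T  |  T  |  T  || T | T
 F  |  T  |  T  |  T  |  F  || F | F
 F  |  T  |  T  |  F  |  T  || T | F
 F  |  T  |  T  |  F  |  F  || F | F
 F  |  T  |  F  |  T  |  T  || T | T
 F  |  T  |  F  |  T  |  F  || F | F
 F  |  T  |  F  |  F  |  T  || T | F
 F  |  T  |  F  |  F  |  F  || F | F
 F  |  F  |  T  |  T  |  T  || F | F
 F  |  F  |  T  |  T  |  F  || T | T
 F  |  F  |  T  |  F  |  T  || F | F
 F  |  F  |  T  |  F  |  F  || T | F
 F  |  F  |  F  |  T  |  T  || F | F
 F  |  F  |  F  |  T  |  F  || T | T
 F  |  F  |  F  |  F  |  T  || F | F
 F  |  F  |  F  |  F  |  F  || T | F
At P_1=T, P_2=T, P_3=F, P_4=F, P_5=T we have φ true but ψ false, so φ does not entail ψ.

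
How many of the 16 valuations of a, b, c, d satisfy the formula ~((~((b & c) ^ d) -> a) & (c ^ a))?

a  b  c  d  |  (b & c)  ((b & c) ^ d)  ~((b & c) ^ d)  (~((b & c) ^ d) -> a)  (c ^ a)  φ
T  T  T  T  |     T           F              T                   T               F     T
T  T  T  F  |     T           T              F                   T               F     T
T  T  F  T  |     F           T              F                   T               T     F
T  T  F  F  |     F           F              T                   T               T     F
T  F  T  T  |     F           T              F                   T               F     T
T  F  T  F  |     F           F              T                   T               F     T
T  F  F  T  |     F           T              F                   T               T     F
T  F  F  F  |     F           F              T                   T               T     F
F  T  T  T  |     T           F              T                   F               T     T
F  T  T  F  |     T           T              F                   T               T     F
F  T  F  T  |     F           T              F                   T               F     T
F  T  F  F  |     F           F              T                   F               F     T
F  F  T  T  |     F           T              F                   T               T     F
F  F  T  F  |     F           F              T                   F               T     T
F  F  F  T  |     F           T              F                   T               F     T
F  F  F  F  |     F           F              T                   F               F     T
The formula is true on 10 of the 16 rows.

10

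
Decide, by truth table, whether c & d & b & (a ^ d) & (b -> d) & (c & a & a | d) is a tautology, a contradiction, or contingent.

  a      b      c      d       (c & d)  (a ^ d)  (b -> d)  (c & a & a)  ((c & a & a) | d)    φ  
 True   True   True   True       True    False     True        True            True        False
 True   True   True  False      False     True    False        True            True        False
 True   True  False   True      False    False     True       False            True        False
 True   True  False  False      False     True    False       False           False        False
 True  False   True   True       True    False     True        True            True        False
 True  False   True  False      False     True     True        True            True        False
 True  False  False   True      False    False     True       False            True        False
 True  False  False  False      False     True     True       False           False        False
False   True   True   True       True     True     True       False            True         True
False   True   True  False      False    False    False       False           False        False
False   True  False   True      False     True     True       False            True        False
False   True  False  False      False    False    False       False           False        False
False  False   True   True       True     True     True       False            True        False
False  False   True  False      False    False     True       False           False        False
False  False  False   True      False     True     True       False            True        False
False  False  False  False      False    False     True       False           False        False
1 of 16 rows are True, so the formula is contingent.

contingent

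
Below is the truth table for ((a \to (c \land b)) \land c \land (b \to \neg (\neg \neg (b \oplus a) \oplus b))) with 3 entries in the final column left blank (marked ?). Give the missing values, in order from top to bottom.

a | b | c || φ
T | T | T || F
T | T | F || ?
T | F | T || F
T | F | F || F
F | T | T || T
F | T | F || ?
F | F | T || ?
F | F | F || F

Row a=T, b=T, c=F: (a \to (c \land b)) = F, (b \to \neg (\neg \neg (b \oplus a) \oplus b)) = F, so the formula = F.
Row a=F, b=T, c=F: (a \to (c \land b)) = T, (b \to \neg (\neg \neg (b \oplus a) \oplus b)) = T, so the formula = F.
Row a=F, b=F, c=T: (a \to (c \land b)) = T, (b \to \neg (\neg \neg (b \oplus a) \oplus b)) = T, so the formula = T.

F, F, T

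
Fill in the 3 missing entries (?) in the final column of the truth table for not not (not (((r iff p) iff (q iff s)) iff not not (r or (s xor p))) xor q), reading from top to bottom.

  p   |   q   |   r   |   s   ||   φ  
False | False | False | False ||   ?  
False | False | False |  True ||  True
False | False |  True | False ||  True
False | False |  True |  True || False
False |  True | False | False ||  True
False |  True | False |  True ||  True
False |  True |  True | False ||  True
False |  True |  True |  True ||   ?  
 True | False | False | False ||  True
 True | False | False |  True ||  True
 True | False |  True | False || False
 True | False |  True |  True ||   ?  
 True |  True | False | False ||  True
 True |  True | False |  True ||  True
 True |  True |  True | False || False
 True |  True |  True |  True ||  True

Row p=False, q=False, r=False, s=False: (not (((r iff p) iff (q iff s)) iff not not (r or (s xor p))) xor q) = True, not (not (((r iff p) iff (q iff s)) iff not not (r or (s xor p))) xor q) = False, so the formula = True.
Row p=False, q=True, r=True, s=True: (not (((r iff p) iff (q iff s)) iff not not (r or (s xor p))) xor q) = False, not (not (((r iff p) iff (q iff s)) iff not not (r or (s xor p))) xor q) = True, so the formula = False.
Row p=True, q=False, r=True, s=True: (not (((r iff p) iff (q iff s)) iff not not (r or (s xor p))) xor q) = True, not (not (((r iff p) iff (q iff s)) iff not not (r or (s xor p))) xor q) = False, so the formula = True.

True, False, True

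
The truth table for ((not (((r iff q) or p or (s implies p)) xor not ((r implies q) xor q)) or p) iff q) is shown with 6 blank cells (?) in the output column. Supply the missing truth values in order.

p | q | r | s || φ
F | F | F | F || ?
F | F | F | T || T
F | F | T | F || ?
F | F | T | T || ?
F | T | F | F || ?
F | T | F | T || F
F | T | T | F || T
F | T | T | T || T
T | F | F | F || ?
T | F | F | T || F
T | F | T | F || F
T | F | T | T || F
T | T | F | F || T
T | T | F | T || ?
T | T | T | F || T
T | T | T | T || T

T, F, T, T, F, T

Row p=F, q=F, r=F, s=F: (not (((r iff q) or p or (s implies p)) xor not ((r implies q) xor q)) or p) = F, so the formula = T.
Row p=F, q=F, r=T, s=F: (not (((r iff q) or p or (s implies p)) xor not ((r implies q) xor q)) or p) = T, so the formula = F.
Row p=F, q=F, r=T, s=T: (not (((r iff q) or p or (s implies p)) xor not ((r implies q) xor q)) or p) = F, so the formula = T.
Row p=F, q=T, r=F, s=F: (not (((r iff q) or p or (s implies p)) xor not ((r implies q) xor q)) or p) = T, so the formula = T.
Row p=T, q=F, r=F, s=F: (not (((r iff q) or p or (s implies p)) xor not ((r implies q) xor q)) or p) = T, so the formula = F.
Row p=T, q=T, r=F, s=T: (not (((r iff q) or p or (s implies p)) xor not ((r implies q) xor q)) or p) = T, so the formula = T.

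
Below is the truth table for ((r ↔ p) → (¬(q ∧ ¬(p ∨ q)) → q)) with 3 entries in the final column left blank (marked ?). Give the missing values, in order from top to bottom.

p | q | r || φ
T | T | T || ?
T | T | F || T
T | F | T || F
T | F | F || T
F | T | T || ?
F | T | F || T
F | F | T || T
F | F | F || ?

T, T, F

Row p=T, q=T, r=T: (r ↔ p) = T, (¬(q ∧ ¬(p ∨ q)) → q) = T, so the formula = T.
Row p=F, q=T, r=T: (r ↔ p) = F, (¬(q ∧ ¬(p ∨ q)) → q) = T, so the formula = T.
Row p=F, q=F, r=F: (r ↔ p) = T, (¬(q ∧ ¬(p ∨ q)) → q) = F, so the formula = F.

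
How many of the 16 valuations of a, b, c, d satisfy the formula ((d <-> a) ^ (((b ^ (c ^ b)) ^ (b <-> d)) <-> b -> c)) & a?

a  b  c  d  |  (d <-> a)  (c ^ b)  (b ^ (c ^ b))  (b <-> d)  ((b ^ (c ^ b)) ^ (b <-> d))  (b -> c)  φ
F  F  F  F  |      T         F           F            T                   T                  T      F
F  F  F  T  |      F         F           F            F                   F                  T      F
F  F  T  F  |      T         T           T            T                   F                  T      F
F  F  T  T  |      F         T           T            F                   T                  T      F
F  T  F  F  |      T         T           F            F                   F                  F      F
F  T  F  T  |      F         T           F            T                   T                  F      F
F  T  T  F  |      T         F           T            F                   T                  T      F
F  T  T  T  |      F         F           T            T                   F                  T      F
T  F  F  F  |      F         F           F            T                   T                  T      T
T  F  F  T  |      T         F           F            F                   F                  T      T
T  F  T  F  |      F         T           T            T                   F                  T      F
T  F  T  T  |      T         T           T            F                   T                  T      F
T  T  F  F  |      F         T           F            F                   F                  F      T
T  T  F  T  |      T         T           F            T                   T                  F      T
T  T  T  F  |      F         F           T            F                   T                  T      T
T  T  T  T  |      T         F           T            T                   F                  T      T
The formula is true on 6 of the 16 rows.

6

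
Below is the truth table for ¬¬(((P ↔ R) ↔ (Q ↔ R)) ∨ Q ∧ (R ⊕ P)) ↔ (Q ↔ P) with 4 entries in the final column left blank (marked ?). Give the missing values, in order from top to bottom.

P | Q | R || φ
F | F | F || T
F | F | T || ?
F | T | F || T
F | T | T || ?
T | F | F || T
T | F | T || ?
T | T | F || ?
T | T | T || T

T, F, T, T

Row P=F, Q=F, R=T: ¬¬(((P ↔ R) ↔ (Q ↔ R)) ∨ Q ∧ (R ⊕ P)) = T, (Q ↔ P) = T, so the formula = T.
Row P=F, Q=T, R=T: ¬¬(((P ↔ R) ↔ (Q ↔ R)) ∨ Q ∧ (R ⊕ P)) = T, (Q ↔ P) = F, so the formula = F.
Row P=T, Q=F, R=T: ¬¬(((P ↔ R) ↔ (Q ↔ R)) ∨ Q ∧ (R ⊕ P)) = F, (Q ↔ P) = F, so the formula = T.
Row P=T, Q=T, R=F: ¬¬(((P ↔ R) ↔ (Q ↔ R)) ∨ Q ∧ (R ⊕ P)) = T, (Q ↔ P) = T, so the formula = T.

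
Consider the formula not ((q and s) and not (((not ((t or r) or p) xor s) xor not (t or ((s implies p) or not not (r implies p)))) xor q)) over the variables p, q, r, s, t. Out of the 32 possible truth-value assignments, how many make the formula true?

  p      q      r      s      t    |    φ  
 True   True   True   True   True  |  False
 True   True   True   True  False  |  False
 True   True   True  False   True  |   True
 True   True   True  False  False  |   True
 True   True  False   True   True  |  False
 True   True  False   True  False  |  False
 True   True  False  False   True  |   True
 True   True  False  False  False  |   True
 True  False   True   True   True  |   True
 True  False   True   True  False  |   True
 True  False   True  False   True  |   True
 True  False   True  False  False  |   True
 True  False  False   True   True  |   True
 True  False  False   True  False  |   True
 True  False  False  False   True  |   True
 True  False  False  False  False  |   True
False   True   True   True   True  |  False
False   True   True   True  False  |   True
False   True   True  False   True  |   True
False   True   True  False  False  |   True
False   True  False   True   True  |  False
False   True  False   True  False  |   True
False   True  False  False   True  |   True
False   True  False  False  False  |   True
False  False   True   True   True  |   True
False  False   True   True  False  |   True
False  False   True  False   True  |   True
False  False   True  False  False  |   True
False  False  False   True   True  |   True
False  False  False   True  False  |   True
False  False  False  False   True  |   True
False  False  False  False  False  |   True
The formula is true on 26 of the 32 rows.

26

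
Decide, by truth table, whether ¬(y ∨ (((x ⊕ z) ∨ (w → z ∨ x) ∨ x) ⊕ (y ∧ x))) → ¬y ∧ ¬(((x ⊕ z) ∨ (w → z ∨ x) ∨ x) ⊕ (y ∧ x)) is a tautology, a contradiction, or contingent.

x | y | z | w | (x ⊕ z) | (z ∨ x) | (w → (z ∨ x)) | (y ∧ x) | ¬y | φ
- | - | - | - | ------- | ------- | ------------- | ------- | -- | -
F | F | F | F |    F    |    F    |       T       |    F    | T  | T
F | F | F | T |    F    |    F    |       F       |    F    | T  | T
F | F | T | F |    T    |    T    |       T       |    F    | T  | T
F | F | T | T |    T    |    T    |       T       |    F    | T  | T
F | T | F | F |    F    |    F    |       T       |    F    | F  | T
F | T | F | T |    F    |    F    |       F       |    F    | F  | T
F | T | T | F |    T    |    T    |       T       |    F    | F  | T
F | T | T | T |    T    |    T    |       T       |    F    | F  | T
T | F | F | F |    T    |    T    |       T       |    F    | T  | T
T | F | F | T |    T    |    T    |       T       |    F    | T  | T
T | F | T | F |    F    |    T    |       T       |    F    | T  | T
T | F | T | T |    F    |    T    |       T       |    F    | T  | T
T | T | F | F |    T    |    T    |       T       |    T    | F  | T
T | T | F | T |    T    |    T    |       T       |    T    | F  | T
T | T | T | F |    F    |    T    |       T       |    T    | F  | T
T | T | T | T |    F    |    T    |       T       |    T    | F  | T
Every row is T, so the formula is a tautology.

tautology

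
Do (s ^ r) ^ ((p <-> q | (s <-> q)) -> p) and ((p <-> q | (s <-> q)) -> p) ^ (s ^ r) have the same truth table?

equivalent

p | q | r | s | φ | ψ
- | - | - | - | - | -
T | T | T | T | T | T
T | T | T | F | F | F
T | T | F | T | F | F
T | T | F | F | T | T
T | F | T | T | T | T
T | F | T | F | F | F
T | F | F | T | F | F
T | F | F | F | T | T
F | T | T | T | T | T
F | T | T | F | F | F
F | T | F | T | F | F
F | T | F | F | T | T
F | F | T | T | F | F
F | F | T | F | F | F
F | F | F | T | T | T
F | F | F | F | T | T
The columns for φ and ψ agree on every row, so they are logically equivalent.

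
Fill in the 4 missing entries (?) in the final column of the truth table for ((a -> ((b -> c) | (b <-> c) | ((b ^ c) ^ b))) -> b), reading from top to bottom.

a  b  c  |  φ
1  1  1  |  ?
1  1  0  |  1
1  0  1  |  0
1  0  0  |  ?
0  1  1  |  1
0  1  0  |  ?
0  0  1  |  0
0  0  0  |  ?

1, 0, 1, 0

Row a=1, b=1, c=1: (a -> ((b -> c) | (b <-> c) | ((b ^ c) ^ b))) = 1, so the formula = 1.
Row a=1, b=0, c=0: (a -> ((b -> c) | (b <-> c) | ((b ^ c) ^ b))) = 1, so the formula = 0.
Row a=0, b=1, c=0: (a -> ((b -> c) | (b <-> c) | ((b ^ c) ^ b))) = 1, so the formula = 1.
Row a=0, b=0, c=0: (a -> ((b -> c) | (b <-> c) | ((b ^ c) ^ b))) = 1, so the formula = 0.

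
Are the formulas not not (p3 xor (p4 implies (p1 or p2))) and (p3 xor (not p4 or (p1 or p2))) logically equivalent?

equivalent

p1  p2  p3  p4  |  φ  ψ
F   F   F   F   |  T  T
F   F   F   T   |  F  F
F   F   T   F   |  F  F
F   F   T   T   |  T  T
F   T   F   F   |  T  T
F   T   F   T   |  T  T
F   T   T   F   |  F  F
F   T   T   T   |  F  F
T   F   F   F   |  T  T
T   F   F   T   |  T  T
T   F   T   F   |  F  F
T   F   T   T   |  F  F
T   T   F   F   |  T  T
T   T   F   T   |  T  T
T   T   T   F   |  F  F
T   T   T   T   |  F  F
The columns for φ and ψ agree on every row, so they are logically equivalent.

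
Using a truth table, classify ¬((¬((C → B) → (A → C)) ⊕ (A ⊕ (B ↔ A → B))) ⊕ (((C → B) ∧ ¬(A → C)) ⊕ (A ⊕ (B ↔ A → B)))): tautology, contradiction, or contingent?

A | B | C || φ
F | F | F || T
F | F | T || T
F | T | F || T
F | T | T || T
T | F | F || T
T | F | T || T
T | T | F || T
T | T | T || T
Every row is T, so the formula is a tautology.

tautology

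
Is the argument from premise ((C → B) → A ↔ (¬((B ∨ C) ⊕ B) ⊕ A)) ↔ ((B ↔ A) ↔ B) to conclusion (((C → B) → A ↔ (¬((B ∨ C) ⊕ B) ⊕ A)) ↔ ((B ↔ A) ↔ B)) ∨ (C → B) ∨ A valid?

yes

A | B | C | φ | ψ
- | - | - | - | -
F | F | F | T | T
F | F | T | T | T
F | T | F | T | T
F | T | T | T | T
T | F | F | F | T
T | F | T | T | T
T | T | F | F | T
T | T | T | F | T
In every row where φ is true, ψ is also true, so φ ⊨ ψ.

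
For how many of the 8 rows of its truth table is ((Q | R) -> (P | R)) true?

7

  P      Q      R       (Q | R)  (P | R)  ((Q | R) -> (P | R))
 True   True   True       True     True           True        
 True   True  False       True     True           True        
 True  False   True       True     True           True        
 True  False  False      False     True           True        
False   True   True       True     True           True        
False   True  False       True    False          False        
False  False   True       True     True           True        
False  False  False      False    False           True        
The formula is true on 7 of the 8 rows.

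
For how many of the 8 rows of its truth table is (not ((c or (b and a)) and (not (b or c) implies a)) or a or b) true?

7

a  b  c  |  (b and a)  (c or (b and a))  (b or c)  not (b or c)  (not (b or c) implies a)  φ
T  T  T  |      T             T             T           F                   T              T
T  T  F  |      T             T             T           F                   T              T
T  F  T  |      F             T             T           F                   T              T
T  F  F  |      F             F             F           T                   T              T
F  T  T  |      F             T             T           F                   T              T
F  T  F  |      F             F             T           F                   T              T
F  F  T  |      F             T             T           F                   T              F
F  F  F  |      F             F             F           T                   F              T
The formula is true on 7 of the 8 rows.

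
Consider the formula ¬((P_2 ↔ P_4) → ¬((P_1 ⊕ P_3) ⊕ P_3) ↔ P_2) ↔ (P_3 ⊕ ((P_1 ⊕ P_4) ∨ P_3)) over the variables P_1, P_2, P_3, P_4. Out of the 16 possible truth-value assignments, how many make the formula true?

P_1  P_2  P_3  P_4  |  (P_2 ↔ P_4)  (P_1 ⊕ P_3)  ((P_1 ⊕ P_3) ⊕ P_3)  ¬((P_1 ⊕ P_3) ⊕ P_3)  (P_1 ⊕ P_4)  ((P_1 ⊕ P_4) ∨ P_3)  (P_3 ⊕ ((P_1 ⊕ P_4) ∨ P_3))  φ
 T    T    T    T   |       T            F                T                    F                 F                T                        F               F
 T    T    T    F   |       F            F                T                    F                 T                T                        F               T
 T    T    F    T   |       T            T                T                    F                 F                F                        F               F
 T    T    F    F   |       F            T                T                    F                 T                T                        T               F
 T    F    T    T   |       F            F                T                    F                 F                T                        F               F
 T    F    T    F   |       T            F                T                    F                 T                T                        F               T
 T    F    F    T   |       F            T                T                    F                 F                F                        F               F
 T    F    F    F   |       T            T                T                    F                 T                T                        T               F
 F    T    T    T   |       T            T                F                    T                 T                T                        F               T
 F    T    T    F   |       F            T                F                    T                 F                T                        F               T
 F    T    F    T   |       T            F                F                    T                 T                T                        T               F
 F    T    F    F   |       F            F                F                    T                 F                F                        F               T
 F    F    T    T   |       F            T                F                    T                 T                T                        F               F
 F    F    T    F   |       T            T                F                    T                 F                T                        F               F
 F    F    F    T   |       F            F                F                    T                 T                T                        T               T
 F    F    F    F   |       T            F                F                    T                 F                F                        F               F
The formula is true on 6 of the 16 rows.

6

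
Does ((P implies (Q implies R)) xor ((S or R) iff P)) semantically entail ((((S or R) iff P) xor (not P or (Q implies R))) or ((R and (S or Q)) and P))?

P | Q | R | S | φ | ψ
- | - | - | - | - | -
0 | 0 | 0 | 0 | 0 | 0
0 | 0 | 0 | 1 | 1 | 1
0 | 0 | 1 | 0 | 1 | 1
0 | 0 | 1 | 1 | 1 | 1
0 | 1 | 0 | 0 | 0 | 0
0 | 1 | 0 | 1 | 1 | 1
0 | 1 | 1 | 0 | 1 | 1
0 | 1 | 1 | 1 | 1 | 1
1 | 0 | 0 | 0 | 1 | 1
1 | 0 | 0 | 1 | 0 | 0
1 | 0 | 1 | 0 | 0 | 0
1 | 0 | 1 | 1 | 0 | 1
1 | 1 | 0 | 0 | 0 | 0
1 | 1 | 0 | 1 | 1 | 1
1 | 1 | 1 | 0 | 0 | 1
1 | 1 | 1 | 1 | 0 | 1
In every row where φ is true, ψ is also true, so φ ⊨ ψ.

yes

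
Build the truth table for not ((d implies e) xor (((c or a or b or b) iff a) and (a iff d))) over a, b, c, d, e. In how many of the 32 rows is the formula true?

10

a | b | c | d | e || φ
F | F | F | F | F || T
F | F | F | F | T || T
F | F | F | T | F || T
F | F | F | T | T || F
F | F | T | F | F || F
F | F | T | F | T || F
F | F | T | T | F || T
F | F | T | T | T || F
F | T | F | F | F || F
F | T | F | F | T || F
F | T | F | T | F || T
F | T | F | T | T || F
F | T | T | F | F || F
F | T | T | F | T || F
F | T | T | T | F || T
F | T | T | T | T || F
T | F | F | F | F || F
T | F | F | F | T || F
T | F | F | T | F || F
T | F | F | T | T || T
T | F | T | F | F || F
T | F | T | F | T || F
T | F | T | T | F || F
T | F | T | T | T || T
T | T | F | F | F || F
T | T | F | F | T || F
T | T | F | T | F || F
T | T | F | T | T || T
T | T | T | F | F || F
T | T | T | F | T || F
T | T | T | T | F || F
T | T | T | T | T || T
The formula is true on 10 of the 32 rows.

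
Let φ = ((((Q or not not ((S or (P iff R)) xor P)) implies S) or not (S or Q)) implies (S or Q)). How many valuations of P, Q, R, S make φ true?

12

P | Q | R | S | φ
- | - | - | - | -
T | T | T | T | T
T | T | T | F | T
T | T | F | T | T
T | T | F | F | T
T | F | T | T | T
T | F | T | F | F
T | F | F | T | T
T | F | F | F | F
F | T | T | T | T
F | T | T | F | T
F | T | F | T | T
F | T | F | F | T
F | F | T | T | T
F | F | T | F | F
F | F | F | T | T
F | F | F | F | F
The formula is true on 12 of the 16 rows.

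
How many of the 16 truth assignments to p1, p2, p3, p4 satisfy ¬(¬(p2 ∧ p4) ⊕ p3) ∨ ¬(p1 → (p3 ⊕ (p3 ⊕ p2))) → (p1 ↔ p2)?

10

p1  p2  p3  p4  |  φ
1   1   1   1   |  1
1   1   1   0   |  1
1   1   0   1   |  1
1   1   0   0   |  1
1   0   1   1   |  0
1   0   1   0   |  0
1   0   0   1   |  0
1   0   0   0   |  0
0   1   1   1   |  1
0   1   1   0   |  0
0   1   0   1   |  0
0   1   0   0   |  1
0   0   1   1   |  1
0   0   1   0   |  1
0   0   0   1   |  1
0   0   0   0   |  1
The formula is true on 10 of the 16 rows.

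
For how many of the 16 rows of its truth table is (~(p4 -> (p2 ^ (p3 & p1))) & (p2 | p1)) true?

  p1     p2     p3     p4      (p3 & p1)  (p2 ^ (p3 & p1))  (p4 -> (p2 ^ (p3 & p1)))  ~(p4 -> (p2 ^ (p3 & p1)))  (p2 | p1)    φ  
False  False  False  False       False         False                  True                      False              False    False
False  False  False   True       False         False                 False                       True              False    False
False  False   True  False       False         False                  True                      False              False    False
False  False   True   True       False         False                 False                       True              False    False
False   True  False  False       False          True                  True                      False               True    False
False   True  False   True       False          True                  True                      False               True    False
False   True   True  False       False          True                  True                      False               True    False
False   True   True   True       False          True                  True                      False               True    False
 True  False  False  False       False         False                  True                      False               True    False
 True  False  False   True       False         False                 False                       True               True     True
 True  False   True  False        True          True                  True                      False               True    False
 True  False   True   True        True          True                  True                      False               True    False
 True   True  False  False       False          True                  True                      False               True    False
 True   True  False   True       False          True                  True                      False               True    False
 True   True   True  False        True         False                  True                      False               True    False
 True   True   True   True        True         False                 False                       True               True     True
The formula is true on 2 of the 16 rows.

2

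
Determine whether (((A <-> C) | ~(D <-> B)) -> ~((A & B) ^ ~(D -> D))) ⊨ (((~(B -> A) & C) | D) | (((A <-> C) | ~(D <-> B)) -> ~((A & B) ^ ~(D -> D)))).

A  B  C  D  |  φ  ψ
F  F  F  F  |  T  T
F  F  F  T  |  T  T
F  F  T  F  |  T  T
F  F  T  T  |  T  T
F  T  F  F  |  T  T
F  T  F  T  |  T  T
F  T  T  F  |  T  T
F  T  T  T  |  T  T
T  F  F  F  |  T  T
T  F  F  T  |  T  T
T  F  T  F  |  T  T
T  F  T  T  |  T  T
T  T  F  F  |  F  F
T  T  F  T  |  T  T
T  T  T  F  |  F  F
T  T  T  T  |  F  T
In every row where φ is true, ψ is also true, so φ ⊨ ψ.

yes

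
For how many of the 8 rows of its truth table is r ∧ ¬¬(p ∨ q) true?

3

p | q | r || (r ∧ ¬¬(p ∨ q))
1 | 1 | 1 ||        1       
1 | 1 | 0 ||        0       
1 | 0 | 1 ||        1       
1 | 0 | 0 ||        0       
0 | 1 | 1 ||        1       
0 | 1 | 0 ||        0       
0 | 0 | 1 ||        0       
0 | 0 | 0 ||        0       
The formula is true on 3 of the 8 rows.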